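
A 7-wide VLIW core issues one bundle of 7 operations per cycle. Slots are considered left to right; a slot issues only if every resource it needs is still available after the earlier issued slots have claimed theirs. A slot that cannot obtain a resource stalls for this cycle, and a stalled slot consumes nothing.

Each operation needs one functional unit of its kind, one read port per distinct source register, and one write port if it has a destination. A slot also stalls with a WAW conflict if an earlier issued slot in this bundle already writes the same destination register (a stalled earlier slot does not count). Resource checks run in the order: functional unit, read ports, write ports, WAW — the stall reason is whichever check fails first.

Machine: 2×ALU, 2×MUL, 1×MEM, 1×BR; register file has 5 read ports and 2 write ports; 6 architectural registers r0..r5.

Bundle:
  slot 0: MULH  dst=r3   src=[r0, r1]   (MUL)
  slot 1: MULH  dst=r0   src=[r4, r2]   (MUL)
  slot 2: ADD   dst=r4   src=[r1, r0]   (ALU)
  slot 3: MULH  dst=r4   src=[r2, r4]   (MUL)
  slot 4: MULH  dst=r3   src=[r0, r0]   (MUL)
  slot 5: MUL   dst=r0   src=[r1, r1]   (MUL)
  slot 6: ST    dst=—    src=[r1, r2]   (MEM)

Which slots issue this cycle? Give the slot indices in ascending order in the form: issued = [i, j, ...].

issued = [0, 1]

[0] MUL needs rd=2 wr=1: ok; after: ALU=2 MUL=1 MEM=1 BR=1, R=3, W=1
[1] MUL needs rd=2 wr=1: ok; after: ALU=2 MUL=0 MEM=1 BR=1, R=1, W=0
[2] ALU needs rd=2 wr=1: RD_PORT; after: ALU=2 MUL=0 MEM=1 BR=1, R=1, W=0
[3] MUL needs rd=2 wr=1: FU; after: ALU=2 MUL=0 MEM=1 BR=1, R=1, W=0
[4] MUL needs rd=1 wr=1: FU; after: ALU=2 MUL=0 MEM=1 BR=1, R=1, W=0
[5] MUL needs rd=1 wr=1: FU; after: ALU=2 MUL=0 MEM=1 BR=1, R=1, W=0
[6] MEM needs rd=2 wr=0: RD_PORT; after: ALU=2 MUL=0 MEM=1 BR=1, R=1, W=0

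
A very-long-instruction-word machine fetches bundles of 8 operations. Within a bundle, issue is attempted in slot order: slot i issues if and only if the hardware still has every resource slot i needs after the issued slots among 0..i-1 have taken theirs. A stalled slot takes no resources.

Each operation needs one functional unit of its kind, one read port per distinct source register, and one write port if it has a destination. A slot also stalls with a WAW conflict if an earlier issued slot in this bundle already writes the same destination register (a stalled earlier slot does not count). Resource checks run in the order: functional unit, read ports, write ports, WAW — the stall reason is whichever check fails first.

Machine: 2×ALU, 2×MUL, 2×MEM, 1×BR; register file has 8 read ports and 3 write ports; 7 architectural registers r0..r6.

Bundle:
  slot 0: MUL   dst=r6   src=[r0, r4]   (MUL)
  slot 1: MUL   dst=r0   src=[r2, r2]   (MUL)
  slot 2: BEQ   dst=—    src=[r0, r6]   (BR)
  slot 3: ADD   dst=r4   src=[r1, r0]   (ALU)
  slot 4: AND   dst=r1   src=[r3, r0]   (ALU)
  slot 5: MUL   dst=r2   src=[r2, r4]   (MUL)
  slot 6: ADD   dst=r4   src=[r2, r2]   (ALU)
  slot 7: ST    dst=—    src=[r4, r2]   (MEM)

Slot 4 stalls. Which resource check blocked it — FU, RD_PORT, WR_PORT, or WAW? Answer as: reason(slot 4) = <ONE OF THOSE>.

reason(slot 4) = RD_PORT

#0 MUL src=r0,r4 dispatched  <A:2 Mu:1 Ld:2 B:1 rd:6 wr:2>
#1 MUL src=r2,r2 dispatched  <A:2 Mu:0 Ld:2 B:1 rd:5 wr:1>
#2 BR src=r0,r6 dispatched  <A:2 Mu:0 Ld:2 B:0 rd:3 wr:1>
#3 ALU src=r1,r0 dispatched  <A:1 Mu:0 Ld:2 B:0 rd:1 wr:0>
#4 ALU src=r3,r0 held:RD_PORT  <A:1 Mu:0 Ld:2 B:0 rd:1 wr:0>
#5 MUL src=r2,r4 held:FU  <A:1 Mu:0 Ld:2 B:0 rd:1 wr:0>
#6 ALU src=r2,r2 held:WR_PORT  <A:1 Mu:0 Ld:2 B:0 rd:1 wr:0>
#7 MEM src=r4,r2 held:RD_PORT  <A:1 Mu:0 Ld:2 B:0 rd:1 wr:0>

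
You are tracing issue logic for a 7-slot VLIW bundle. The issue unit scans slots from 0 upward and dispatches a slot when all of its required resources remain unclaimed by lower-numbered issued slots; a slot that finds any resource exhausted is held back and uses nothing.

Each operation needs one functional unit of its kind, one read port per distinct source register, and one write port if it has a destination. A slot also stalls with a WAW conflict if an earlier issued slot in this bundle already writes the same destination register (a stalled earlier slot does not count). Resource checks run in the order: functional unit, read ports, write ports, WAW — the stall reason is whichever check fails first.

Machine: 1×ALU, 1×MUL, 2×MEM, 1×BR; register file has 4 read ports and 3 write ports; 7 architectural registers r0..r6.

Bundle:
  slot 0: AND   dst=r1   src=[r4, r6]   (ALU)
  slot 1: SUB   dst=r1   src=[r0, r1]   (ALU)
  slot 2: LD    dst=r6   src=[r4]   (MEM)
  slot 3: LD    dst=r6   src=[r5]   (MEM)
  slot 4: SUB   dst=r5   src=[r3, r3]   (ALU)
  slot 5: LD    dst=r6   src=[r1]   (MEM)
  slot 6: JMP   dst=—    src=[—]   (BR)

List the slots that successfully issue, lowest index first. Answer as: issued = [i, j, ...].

  0. ALU→r1 ⇒ go  {0A/1Mu/2Ld/1B | 2r 2w}
  1. ALU→r1 ⇒ no(FU)  {0A/1Mu/2Ld/1B | 2r 2w}
  2. MEM→r6 ⇒ go  {0A/1Mu/1Ld/1B | 1r 1w}
  3. MEM→r6 ⇒ no(WAW)  {0A/1Mu/1Ld/1B | 1r 1w}
  4. ALU→r5 ⇒ no(FU)  {0A/1Mu/1Ld/1B | 1r 1w}
  5. MEM→r6 ⇒ no(WAW)  {0A/1Mu/1Ld/1B | 1r 1w}
  6. BR ⇒ go  {0A/1Mu/1Ld/0B | 1r 1w}

issued = [0, 2, 6]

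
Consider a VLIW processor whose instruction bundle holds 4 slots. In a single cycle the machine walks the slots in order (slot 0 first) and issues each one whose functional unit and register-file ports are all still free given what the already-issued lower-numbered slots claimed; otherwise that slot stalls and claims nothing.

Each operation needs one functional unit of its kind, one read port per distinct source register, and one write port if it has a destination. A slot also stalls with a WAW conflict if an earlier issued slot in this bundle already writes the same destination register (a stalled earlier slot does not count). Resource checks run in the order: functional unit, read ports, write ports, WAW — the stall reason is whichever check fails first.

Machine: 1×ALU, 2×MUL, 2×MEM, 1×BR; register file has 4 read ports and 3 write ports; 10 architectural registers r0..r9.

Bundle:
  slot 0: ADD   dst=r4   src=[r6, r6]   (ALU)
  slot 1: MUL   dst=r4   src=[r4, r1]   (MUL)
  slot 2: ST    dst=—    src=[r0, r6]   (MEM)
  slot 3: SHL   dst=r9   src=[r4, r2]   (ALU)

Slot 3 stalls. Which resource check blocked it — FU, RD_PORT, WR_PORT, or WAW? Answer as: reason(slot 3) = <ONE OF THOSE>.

  0. ALU→r4 ⇒ go  {0A/2Mu/2Ld/1B | 3r 2w}
  1. MUL→r4 ⇒ no(WAW)  {0A/2Mu/2Ld/1B | 3r 2w}
  2. MEM ⇒ go  {0A/2Mu/1Ld/1B | 1r 2w}
  3. ALU→r9 ⇒ no(FU)  {0A/2Mu/1Ld/1B | 1r 2w}

reason(slot 3) = FU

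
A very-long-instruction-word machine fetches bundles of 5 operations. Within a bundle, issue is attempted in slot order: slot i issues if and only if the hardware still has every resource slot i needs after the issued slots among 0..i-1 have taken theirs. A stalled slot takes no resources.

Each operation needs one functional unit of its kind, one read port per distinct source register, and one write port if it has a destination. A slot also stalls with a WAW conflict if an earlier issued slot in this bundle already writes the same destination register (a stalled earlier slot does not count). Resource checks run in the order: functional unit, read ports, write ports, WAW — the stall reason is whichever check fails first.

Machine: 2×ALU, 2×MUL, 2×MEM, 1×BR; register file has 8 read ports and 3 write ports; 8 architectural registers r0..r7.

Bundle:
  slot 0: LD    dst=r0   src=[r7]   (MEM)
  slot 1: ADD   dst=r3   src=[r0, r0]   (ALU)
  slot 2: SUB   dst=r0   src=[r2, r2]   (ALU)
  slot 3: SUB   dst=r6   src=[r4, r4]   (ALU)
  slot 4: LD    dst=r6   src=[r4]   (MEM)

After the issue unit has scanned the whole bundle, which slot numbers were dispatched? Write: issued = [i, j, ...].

issued = [0, 1, 3]

[0] MEM needs rd=1 wr=1: ok; after: ALU=2 MUL=2 MEM=1 BR=1, R=7, W=2
[1] ALU needs rd=1 wr=1: ok; after: ALU=1 MUL=2 MEM=1 BR=1, R=6, W=1
[2] ALU needs rd=1 wr=1: WAW; after: ALU=1 MUL=2 MEM=1 BR=1, R=6, W=1
[3] ALU needs rd=1 wr=1: ok; after: ALU=0 MUL=2 MEM=1 BR=1, R=5, W=0
[4] MEM needs rd=1 wr=1: WR_PORT; after: ALU=0 MUL=2 MEM=1 BR=1, R=5, W=0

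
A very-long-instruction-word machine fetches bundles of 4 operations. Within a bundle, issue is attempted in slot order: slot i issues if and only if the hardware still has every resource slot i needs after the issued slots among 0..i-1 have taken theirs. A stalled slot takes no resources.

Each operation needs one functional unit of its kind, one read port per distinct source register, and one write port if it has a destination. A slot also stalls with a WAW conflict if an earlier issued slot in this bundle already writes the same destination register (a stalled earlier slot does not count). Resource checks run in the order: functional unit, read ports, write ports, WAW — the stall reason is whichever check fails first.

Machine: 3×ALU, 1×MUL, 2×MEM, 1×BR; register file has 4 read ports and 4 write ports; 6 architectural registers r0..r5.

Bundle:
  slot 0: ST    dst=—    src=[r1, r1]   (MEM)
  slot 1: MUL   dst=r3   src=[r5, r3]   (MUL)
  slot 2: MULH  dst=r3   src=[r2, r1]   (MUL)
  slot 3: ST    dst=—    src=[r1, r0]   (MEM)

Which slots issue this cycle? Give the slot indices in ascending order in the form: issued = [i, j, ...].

(0) want 1×MEM +1rd +0wr — yes → AL3|MU1|ME1|BR1|rd3|wr4
(1) want 1×MUL +2rd +1wr — yes → AL3|MU0|ME1|BR1|rd1|wr3
(2) want 1×MUL +2rd +1wr — FU → AL3|MU0|ME1|BR1|rd1|wr3
(3) want 1×MEM +2rd +0wr — RD_PORT → AL3|MU0|ME1|BR1|rd1|wr3

issued = [0, 1]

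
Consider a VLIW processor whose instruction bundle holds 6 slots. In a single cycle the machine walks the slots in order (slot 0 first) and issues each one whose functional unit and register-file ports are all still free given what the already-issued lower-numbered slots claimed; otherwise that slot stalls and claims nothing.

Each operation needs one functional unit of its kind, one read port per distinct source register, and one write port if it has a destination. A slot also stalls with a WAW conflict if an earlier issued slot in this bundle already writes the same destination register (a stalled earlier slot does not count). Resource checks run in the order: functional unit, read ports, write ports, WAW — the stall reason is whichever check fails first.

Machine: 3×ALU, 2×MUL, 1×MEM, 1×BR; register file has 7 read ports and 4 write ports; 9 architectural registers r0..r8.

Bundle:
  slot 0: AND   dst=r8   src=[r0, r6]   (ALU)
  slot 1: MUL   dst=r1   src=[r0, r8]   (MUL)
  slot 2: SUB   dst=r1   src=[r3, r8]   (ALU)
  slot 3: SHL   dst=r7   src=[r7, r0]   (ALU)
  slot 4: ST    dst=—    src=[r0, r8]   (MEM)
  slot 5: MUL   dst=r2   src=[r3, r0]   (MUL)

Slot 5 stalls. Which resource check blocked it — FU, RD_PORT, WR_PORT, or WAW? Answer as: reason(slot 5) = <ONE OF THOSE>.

(0) want 1×ALU +2rd +1wr — yes → AL2|MU2|ME1|BR1|rd5|wr3
(1) want 1×MUL +2rd +1wr — yes → AL2|MU1|ME1|BR1|rd3|wr2
(2) want 1×ALU +2rd +1wr — WAW → AL2|MU1|ME1|BR1|rd3|wr2
(3) want 1×ALU +2rd +1wr — yes → AL1|MU1|ME1|BR1|rd1|wr1
(4) want 1×MEM +2rd +0wr — RD_PORT → AL1|MU1|ME1|BR1|rd1|wr1
(5) want 1×MUL +2rd +1wr — RD_PORT → AL1|MU1|ME1|BR1|rd1|wr1

reason(slot 5) = RD_PORT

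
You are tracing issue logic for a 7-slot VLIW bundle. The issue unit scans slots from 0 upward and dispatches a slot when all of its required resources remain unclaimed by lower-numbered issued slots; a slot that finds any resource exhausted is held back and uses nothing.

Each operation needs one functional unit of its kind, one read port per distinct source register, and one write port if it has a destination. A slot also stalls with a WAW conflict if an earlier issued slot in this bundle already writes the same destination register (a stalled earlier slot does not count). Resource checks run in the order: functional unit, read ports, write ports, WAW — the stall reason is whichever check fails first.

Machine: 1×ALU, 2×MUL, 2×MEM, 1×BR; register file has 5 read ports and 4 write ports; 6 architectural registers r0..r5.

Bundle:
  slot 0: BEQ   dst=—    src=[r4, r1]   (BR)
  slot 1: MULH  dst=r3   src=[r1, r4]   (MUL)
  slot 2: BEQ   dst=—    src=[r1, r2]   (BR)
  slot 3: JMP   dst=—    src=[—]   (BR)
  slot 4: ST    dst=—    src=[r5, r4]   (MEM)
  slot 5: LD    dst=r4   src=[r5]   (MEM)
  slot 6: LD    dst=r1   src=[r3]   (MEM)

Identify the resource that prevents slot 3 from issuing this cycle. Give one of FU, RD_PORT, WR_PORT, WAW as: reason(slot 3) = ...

reason(slot 3) = FU

(0) want 1×BR +2rd +0wr — yes → AL1|MU2|ME2|BR0|rd3|wr4
(1) want 1×MUL +2rd +1wr — yes → AL1|MU1|ME2|BR0|rd1|wr3
(2) want 1×BR +2rd +0wr — FU → AL1|MU1|ME2|BR0|rd1|wr3
(3) want 1×BR +0rd +0wr — FU → AL1|MU1|ME2|BR0|rd1|wr3
(4) want 1×MEM +2rd +0wr — RD_PORT → AL1|MU1|ME2|BR0|rd1|wr3
(5) want 1×MEM +1rd +1wr — yes → AL1|MU1|ME1|BR0|rd0|wr2
(6) want 1×MEM +1rd +1wr — RD_PORT → AL1|MU1|ME1|BR0|rd0|wr2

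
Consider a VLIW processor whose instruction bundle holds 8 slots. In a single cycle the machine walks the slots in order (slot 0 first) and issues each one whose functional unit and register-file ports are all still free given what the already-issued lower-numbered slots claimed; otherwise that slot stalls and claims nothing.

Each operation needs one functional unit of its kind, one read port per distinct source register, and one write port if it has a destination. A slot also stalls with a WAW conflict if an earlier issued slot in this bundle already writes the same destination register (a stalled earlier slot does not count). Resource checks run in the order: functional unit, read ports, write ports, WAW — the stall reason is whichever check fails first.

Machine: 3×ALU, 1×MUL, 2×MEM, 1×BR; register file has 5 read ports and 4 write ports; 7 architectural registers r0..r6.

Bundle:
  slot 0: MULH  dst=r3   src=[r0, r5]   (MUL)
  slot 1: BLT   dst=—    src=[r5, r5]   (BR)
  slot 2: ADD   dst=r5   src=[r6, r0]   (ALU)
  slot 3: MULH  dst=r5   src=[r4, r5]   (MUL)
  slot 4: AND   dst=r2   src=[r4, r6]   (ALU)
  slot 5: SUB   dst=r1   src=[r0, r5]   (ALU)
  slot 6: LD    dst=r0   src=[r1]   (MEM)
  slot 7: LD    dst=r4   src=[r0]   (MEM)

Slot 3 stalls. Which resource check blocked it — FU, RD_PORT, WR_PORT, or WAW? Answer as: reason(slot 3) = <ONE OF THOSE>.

[0] MUL needs rd=2 wr=1: ok; after: ALU=3 MUL=0 MEM=2 BR=1, R=3, W=3
[1] BR needs rd=1 wr=0: ok; after: ALU=3 MUL=0 MEM=2 BR=0, R=2, W=3
[2] ALU needs rd=2 wr=1: ok; after: ALU=2 MUL=0 MEM=2 BR=0, R=0, W=2
[3] MUL needs rd=2 wr=1: FU; after: ALU=2 MUL=0 MEM=2 BR=0, R=0, W=2
[4] ALU needs rd=2 wr=1: RD_PORT; after: ALU=2 MUL=0 MEM=2 BR=0, R=0, W=2
[5] ALU needs rd=2 wr=1: RD_PORT; after: ALU=2 MUL=0 MEM=2 BR=0, R=0, W=2
[6] MEM needs rd=1 wr=1: RD_PORT; after: ALU=2 MUL=0 MEM=2 BR=0, R=0, W=2
[7] MEM needs rd=1 wr=1: RD_PORT; after: ALU=2 MUL=0 MEM=2 BR=0, R=0, W=2

reason(slot 3) = FU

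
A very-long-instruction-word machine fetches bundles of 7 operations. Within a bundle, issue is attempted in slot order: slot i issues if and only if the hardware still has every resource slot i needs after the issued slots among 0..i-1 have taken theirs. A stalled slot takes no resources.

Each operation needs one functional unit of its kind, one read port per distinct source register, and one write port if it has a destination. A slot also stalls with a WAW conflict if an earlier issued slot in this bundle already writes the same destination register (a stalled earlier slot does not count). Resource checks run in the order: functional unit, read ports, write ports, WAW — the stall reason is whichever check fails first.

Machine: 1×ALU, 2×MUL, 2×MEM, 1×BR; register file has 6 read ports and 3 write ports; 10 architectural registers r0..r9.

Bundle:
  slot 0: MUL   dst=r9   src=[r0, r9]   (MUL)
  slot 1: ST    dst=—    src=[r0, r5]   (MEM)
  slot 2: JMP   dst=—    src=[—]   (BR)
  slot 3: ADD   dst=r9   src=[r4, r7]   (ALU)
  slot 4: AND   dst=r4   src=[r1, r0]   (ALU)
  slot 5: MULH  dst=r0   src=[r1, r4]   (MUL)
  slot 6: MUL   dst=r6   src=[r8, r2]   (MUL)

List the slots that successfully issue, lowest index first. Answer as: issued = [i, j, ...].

[0] MUL needs rd=2 wr=1: ok; after: ALU=1 MUL=1 MEM=2 BR=1, R=4, W=2
[1] MEM needs rd=2 wr=0: ok; after: ALU=1 MUL=1 MEM=1 BR=1, R=2, W=2
[2] BR needs rd=0 wr=0: ok; after: ALU=1 MUL=1 MEM=1 BR=0, R=2, W=2
[3] ALU needs rd=2 wr=1: WAW; after: ALU=1 MUL=1 MEM=1 BR=0, R=2, W=2
[4] ALU needs rd=2 wr=1: ok; after: ALU=0 MUL=1 MEM=1 BR=0, R=0, W=1
[5] MUL needs rd=2 wr=1: RD_PORT; after: ALU=0 MUL=1 MEM=1 BR=0, R=0, W=1
[6] MUL needs rd=2 wr=1: RD_PORT; after: ALU=0 MUL=1 MEM=1 BR=0, R=0, W=1

issued = [0, 1, 2, 4]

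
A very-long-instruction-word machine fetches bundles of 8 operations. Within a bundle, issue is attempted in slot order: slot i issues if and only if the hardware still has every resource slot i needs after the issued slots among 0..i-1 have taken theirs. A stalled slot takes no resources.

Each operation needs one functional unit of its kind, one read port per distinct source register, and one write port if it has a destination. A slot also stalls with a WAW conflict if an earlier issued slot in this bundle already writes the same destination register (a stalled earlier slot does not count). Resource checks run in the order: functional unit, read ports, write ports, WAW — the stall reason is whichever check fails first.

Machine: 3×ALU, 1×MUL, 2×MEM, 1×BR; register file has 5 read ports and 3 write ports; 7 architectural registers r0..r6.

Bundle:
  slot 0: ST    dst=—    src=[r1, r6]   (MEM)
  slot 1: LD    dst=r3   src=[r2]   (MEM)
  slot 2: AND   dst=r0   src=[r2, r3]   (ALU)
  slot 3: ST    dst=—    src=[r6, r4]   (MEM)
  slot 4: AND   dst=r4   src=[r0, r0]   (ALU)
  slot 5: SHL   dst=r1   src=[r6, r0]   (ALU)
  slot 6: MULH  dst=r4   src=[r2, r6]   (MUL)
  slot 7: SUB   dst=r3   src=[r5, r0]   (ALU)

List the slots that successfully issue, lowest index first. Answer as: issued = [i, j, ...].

(0) want 1×MEM +2rd +0wr — yes → AL3|MU1|ME1|BR1|rd3|wr3
(1) want 1×MEM +1rd +1wr — yes → AL3|MU1|ME0|BR1|rd2|wr2
(2) want 1×ALU +2rd +1wr — yes → AL2|MU1|ME0|BR1|rd0|wr1
(3) want 1×MEM +2rd +0wr — FU → AL2|MU1|ME0|BR1|rd0|wr1
(4) want 1×ALU +1rd +1wr — RD_PORT → AL2|MU1|ME0|BR1|rd0|wr1
(5) want 1×ALU +2rd +1wr — RD_PORT → AL2|MU1|ME0|BR1|rd0|wr1
(6) want 1×MUL +2rd +1wr — RD_PORT → AL2|MU1|ME0|BR1|rd0|wr1
(7) want 1×ALU +2rd +1wr — RD_PORT → AL2|MU1|ME0|BR1|rd0|wr1

issued = [0, 1, 2]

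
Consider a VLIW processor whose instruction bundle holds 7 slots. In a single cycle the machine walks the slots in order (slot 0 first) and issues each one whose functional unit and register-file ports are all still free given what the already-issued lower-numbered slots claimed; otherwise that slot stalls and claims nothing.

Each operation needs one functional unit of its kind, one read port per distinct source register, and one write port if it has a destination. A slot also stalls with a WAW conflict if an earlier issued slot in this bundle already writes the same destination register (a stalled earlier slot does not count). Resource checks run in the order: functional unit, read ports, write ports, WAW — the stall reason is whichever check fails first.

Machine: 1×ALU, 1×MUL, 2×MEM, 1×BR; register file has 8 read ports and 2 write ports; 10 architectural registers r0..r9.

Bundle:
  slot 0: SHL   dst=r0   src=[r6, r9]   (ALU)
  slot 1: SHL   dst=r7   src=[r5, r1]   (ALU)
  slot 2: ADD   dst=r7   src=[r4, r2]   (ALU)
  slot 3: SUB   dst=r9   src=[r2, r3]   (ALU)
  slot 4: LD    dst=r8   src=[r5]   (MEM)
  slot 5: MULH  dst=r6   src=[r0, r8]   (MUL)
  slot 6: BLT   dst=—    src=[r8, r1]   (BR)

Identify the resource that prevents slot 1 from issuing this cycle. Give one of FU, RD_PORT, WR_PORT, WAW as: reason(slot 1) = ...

(0) want 1×ALU +2rd +1wr — yes → AL0|MU1|ME2|BR1|rd6|wr1
(1) want 1×ALU +2rd +1wr — FU → AL0|MU1|ME2|BR1|rd6|wr1
(2) want 1×ALU +2rd +1wr — FU → AL0|MU1|ME2|BR1|rd6|wr1
(3) want 1×ALU +2rd +1wr — FU → AL0|MU1|ME2|BR1|rd6|wr1
(4) want 1×MEM +1rd +1wr — yes → AL0|MU1|ME1|BR1|rd5|wr0
(5) want 1×MUL +2rd +1wr — WR_PORT → AL0|MU1|ME1|BR1|rd5|wr0
(6) want 1×BR +2rd +0wr — yes → AL0|MU1|ME1|BR0|rd3|wr0

reason(slot 1) = FU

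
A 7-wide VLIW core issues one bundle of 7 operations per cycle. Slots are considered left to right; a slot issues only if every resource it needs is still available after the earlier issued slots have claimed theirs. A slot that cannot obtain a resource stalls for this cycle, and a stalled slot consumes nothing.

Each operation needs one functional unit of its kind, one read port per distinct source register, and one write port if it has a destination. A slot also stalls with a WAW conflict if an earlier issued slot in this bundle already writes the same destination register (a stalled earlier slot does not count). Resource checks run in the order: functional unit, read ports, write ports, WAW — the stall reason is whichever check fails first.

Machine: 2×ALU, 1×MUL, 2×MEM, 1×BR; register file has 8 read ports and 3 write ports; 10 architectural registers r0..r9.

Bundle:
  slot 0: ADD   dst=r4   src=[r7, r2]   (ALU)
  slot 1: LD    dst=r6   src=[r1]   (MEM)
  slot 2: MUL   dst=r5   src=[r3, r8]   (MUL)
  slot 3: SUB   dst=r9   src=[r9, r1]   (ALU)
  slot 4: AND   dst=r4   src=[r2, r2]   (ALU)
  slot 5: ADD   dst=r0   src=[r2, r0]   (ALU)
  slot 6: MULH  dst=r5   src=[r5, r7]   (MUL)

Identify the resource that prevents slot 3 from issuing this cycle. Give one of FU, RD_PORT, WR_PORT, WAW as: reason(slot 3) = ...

  0. ALU→r4 ⇒ go  {1A/1Mu/2Ld/1B | 6r 2w}
  1. MEM→r6 ⇒ go  {1A/1Mu/1Ld/1B | 5r 1w}
  2. MUL→r5 ⇒ go  {1A/0Mu/1Ld/1B | 3r 0w}
  3. ALU→r9 ⇒ no(WR_PORT)  {1A/0Mu/1Ld/1B | 3r 0w}
  4. ALU→r4 ⇒ no(WR_PORT)  {1A/0Mu/1Ld/1B | 3r 0w}
  5. ALU→r0 ⇒ no(WR_PORT)  {1A/0Mu/1Ld/1B | 3r 0w}
  6. MUL→r5 ⇒ no(FU)  {1A/0Mu/1Ld/1B | 3r 0w}

reason(slot 3) = WR_PORT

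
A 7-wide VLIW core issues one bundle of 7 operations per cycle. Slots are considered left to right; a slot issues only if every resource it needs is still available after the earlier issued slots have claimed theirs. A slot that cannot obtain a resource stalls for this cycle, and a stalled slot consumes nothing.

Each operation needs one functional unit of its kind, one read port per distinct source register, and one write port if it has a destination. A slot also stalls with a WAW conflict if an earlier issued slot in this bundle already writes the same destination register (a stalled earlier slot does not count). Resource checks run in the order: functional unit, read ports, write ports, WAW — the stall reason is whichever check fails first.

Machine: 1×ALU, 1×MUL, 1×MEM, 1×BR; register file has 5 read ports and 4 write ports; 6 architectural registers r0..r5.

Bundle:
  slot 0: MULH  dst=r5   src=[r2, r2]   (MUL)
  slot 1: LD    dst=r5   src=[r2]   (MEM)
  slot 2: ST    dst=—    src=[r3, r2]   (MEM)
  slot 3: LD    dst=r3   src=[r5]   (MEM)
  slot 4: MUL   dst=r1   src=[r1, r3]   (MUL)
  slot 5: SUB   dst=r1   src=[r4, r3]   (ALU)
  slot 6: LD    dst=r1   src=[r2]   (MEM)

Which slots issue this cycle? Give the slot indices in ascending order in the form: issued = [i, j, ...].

#0 MUL src=r2,r2 dispatched  <A:1 Mu:0 Ld:1 B:1 rd:4 wr:3>
#1 MEM src=r2 held:WAW  <A:1 Mu:0 Ld:1 B:1 rd:4 wr:3>
#2 MEM src=r3,r2 dispatched  <A:1 Mu:0 Ld:0 B:1 rd:2 wr:3>
#3 MEM src=r5 held:FU  <A:1 Mu:0 Ld:0 B:1 rd:2 wr:3>
#4 MUL src=r1,r3 held:FU  <A:1 Mu:0 Ld:0 B:1 rd:2 wr:3>
#5 ALU src=r4,r3 dispatched  <A:0 Mu:0 Ld:0 B:1 rd:0 wr:2>
#6 MEM src=r2 held:FU  <A:0 Mu:0 Ld:0 B:1 rd:0 wr:2>

issued = [0, 2, 5]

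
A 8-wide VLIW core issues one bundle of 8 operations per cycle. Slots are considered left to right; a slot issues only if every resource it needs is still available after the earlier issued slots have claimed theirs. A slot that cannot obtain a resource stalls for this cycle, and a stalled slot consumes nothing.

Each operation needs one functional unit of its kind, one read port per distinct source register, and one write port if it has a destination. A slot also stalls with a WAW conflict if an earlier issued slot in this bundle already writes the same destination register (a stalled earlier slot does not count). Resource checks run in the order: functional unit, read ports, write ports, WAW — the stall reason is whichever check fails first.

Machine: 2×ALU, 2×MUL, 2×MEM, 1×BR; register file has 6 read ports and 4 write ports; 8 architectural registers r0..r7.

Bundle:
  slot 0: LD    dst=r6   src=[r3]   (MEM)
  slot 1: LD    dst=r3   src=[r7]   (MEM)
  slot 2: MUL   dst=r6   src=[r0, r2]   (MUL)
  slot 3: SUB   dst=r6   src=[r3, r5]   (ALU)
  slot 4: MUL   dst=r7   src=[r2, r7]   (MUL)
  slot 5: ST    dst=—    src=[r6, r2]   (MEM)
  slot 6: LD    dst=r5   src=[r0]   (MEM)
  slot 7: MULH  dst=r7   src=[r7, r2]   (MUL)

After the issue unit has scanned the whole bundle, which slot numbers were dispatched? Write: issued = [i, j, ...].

(0) want 1×MEM +1rd +1wr — yes → AL2|MU2|ME1|BR1|rd5|wr3
(1) want 1×MEM +1rd +1wr — yes → AL2|MU2|ME0|BR1|rd4|wr2
(2) want 1×MUL +2rd +1wr — WAW → AL2|MU2|ME0|BR1|rd4|wr2
(3) want 1×ALU +2rd +1wr — WAW → AL2|MU2|ME0|BR1|rd4|wr2
(4) want 1×MUL +2rd +1wr — yes → AL2|MU1|ME0|BR1|rd2|wr1
(5) want 1×MEM +2rd +0wr — FU → AL2|MU1|ME0|BR1|rd2|wr1
(6) want 1×MEM +1rd +1wr — FU → AL2|MU1|ME0|BR1|rd2|wr1
(7) want 1×MUL +2rd +1wr — WAW → AL2|MU1|ME0|BR1|rd2|wr1

issued = [0, 1, 4]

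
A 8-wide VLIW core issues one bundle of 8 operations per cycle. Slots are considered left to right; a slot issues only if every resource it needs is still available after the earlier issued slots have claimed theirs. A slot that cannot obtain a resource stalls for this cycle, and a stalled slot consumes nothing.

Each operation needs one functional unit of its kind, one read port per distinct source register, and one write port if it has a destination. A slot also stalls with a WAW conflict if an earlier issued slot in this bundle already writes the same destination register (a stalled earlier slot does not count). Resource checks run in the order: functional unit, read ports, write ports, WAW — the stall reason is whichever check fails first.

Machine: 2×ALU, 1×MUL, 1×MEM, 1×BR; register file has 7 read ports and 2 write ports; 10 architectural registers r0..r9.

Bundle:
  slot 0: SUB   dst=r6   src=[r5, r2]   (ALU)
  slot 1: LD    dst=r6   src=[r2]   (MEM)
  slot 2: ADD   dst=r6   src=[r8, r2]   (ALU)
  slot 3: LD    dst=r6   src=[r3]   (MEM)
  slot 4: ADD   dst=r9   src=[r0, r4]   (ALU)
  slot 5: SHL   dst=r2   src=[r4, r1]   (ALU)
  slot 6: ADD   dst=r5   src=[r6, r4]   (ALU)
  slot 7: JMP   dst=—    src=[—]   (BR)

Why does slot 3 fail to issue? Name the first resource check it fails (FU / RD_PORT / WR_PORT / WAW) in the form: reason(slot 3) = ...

[0] ALU needs rd=2 wr=1: ok; after: ALU=1 MUL=1 MEM=1 BR=1, R=5, W=1
[1] MEM needs rd=1 wr=1: WAW; after: ALU=1 MUL=1 MEM=1 BR=1, R=5, W=1
[2] ALU needs rd=2 wr=1: WAW; after: ALU=1 MUL=1 MEM=1 BR=1, R=5, W=1
[3] MEM needs rd=1 wr=1: WAW; after: ALU=1 MUL=1 MEM=1 BR=1, R=5, W=1
[4] ALU needs rd=2 wr=1: ok; after: ALU=0 MUL=1 MEM=1 BR=1, R=3, W=0
[5] ALU needs rd=2 wr=1: FU; after: ALU=0 MUL=1 MEM=1 BR=1, R=3, W=0
[6] ALU needs rd=2 wr=1: FU; after: ALU=0 MUL=1 MEM=1 BR=1, R=3, W=0
[7] BR needs rd=0 wr=0: ok; after: ALU=0 MUL=1 MEM=1 BR=0, R=3, W=0

reason(slot 3) = WAW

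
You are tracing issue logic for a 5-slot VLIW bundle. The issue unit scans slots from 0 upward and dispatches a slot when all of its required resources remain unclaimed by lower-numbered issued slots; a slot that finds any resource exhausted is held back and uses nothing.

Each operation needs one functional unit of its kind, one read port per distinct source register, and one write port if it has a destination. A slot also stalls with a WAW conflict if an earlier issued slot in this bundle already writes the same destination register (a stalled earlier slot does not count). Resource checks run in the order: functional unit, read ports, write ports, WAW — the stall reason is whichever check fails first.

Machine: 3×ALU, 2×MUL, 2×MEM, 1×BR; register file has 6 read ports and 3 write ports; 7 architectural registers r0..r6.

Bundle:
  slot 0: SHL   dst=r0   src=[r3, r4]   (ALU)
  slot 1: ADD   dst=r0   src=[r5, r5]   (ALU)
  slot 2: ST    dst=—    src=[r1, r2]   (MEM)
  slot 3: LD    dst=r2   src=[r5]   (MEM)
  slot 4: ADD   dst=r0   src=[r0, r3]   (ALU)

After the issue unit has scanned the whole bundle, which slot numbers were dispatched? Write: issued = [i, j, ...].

issued = [0, 2, 3]

(0) want 1×ALU +2rd +1wr — yes → AL2|MU2|ME2|BR1|rd4|wr2
(1) want 1×ALU +1rd +1wr — WAW → AL2|MU2|ME2|BR1|rd4|wr2
(2) want 1×MEM +2rd +0wr — yes → AL2|MU2|ME1|BR1|rd2|wr2
(3) want 1×MEM +1rd +1wr — yes → AL2|MU2|ME0|BR1|rd1|wr1
(4) want 1×ALU +2rd +1wr — RD_PORT → AL2|MU2|ME0|BR1|rd1|wr1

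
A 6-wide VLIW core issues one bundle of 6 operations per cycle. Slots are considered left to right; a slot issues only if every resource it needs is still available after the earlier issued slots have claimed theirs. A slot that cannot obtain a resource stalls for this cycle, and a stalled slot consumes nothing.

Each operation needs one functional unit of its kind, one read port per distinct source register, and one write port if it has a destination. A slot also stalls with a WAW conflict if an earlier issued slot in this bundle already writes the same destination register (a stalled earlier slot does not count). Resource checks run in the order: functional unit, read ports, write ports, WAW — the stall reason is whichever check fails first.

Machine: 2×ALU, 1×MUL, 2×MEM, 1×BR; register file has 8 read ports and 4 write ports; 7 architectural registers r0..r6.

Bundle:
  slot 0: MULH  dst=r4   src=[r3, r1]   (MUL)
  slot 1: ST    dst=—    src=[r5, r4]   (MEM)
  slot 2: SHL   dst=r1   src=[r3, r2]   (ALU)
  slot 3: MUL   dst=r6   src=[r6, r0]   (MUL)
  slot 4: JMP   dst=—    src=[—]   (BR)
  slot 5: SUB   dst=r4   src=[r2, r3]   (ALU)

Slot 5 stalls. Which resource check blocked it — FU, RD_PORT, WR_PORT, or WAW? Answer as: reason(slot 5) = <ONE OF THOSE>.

reason(slot 5) = WAW

(0) want 1×MUL +2rd +1wr — yes → AL2|MU0|ME2|BR1|rd6|wr3
(1) want 1×MEM +2rd +0wr — yes → AL2|MU0|ME1|BR1|rd4|wr3
(2) want 1×ALU +2rd +1wr — yes → AL1|MU0|ME1|BR1|rd2|wr2
(3) want 1×MUL +2rd +1wr — FU → AL1|MU0|ME1|BR1|rd2|wr2
(4) want 1×BR +0rd +0wr — yes → AL1|MU0|ME1|BR0|rd2|wr2
(5) want 1×ALU +2rd +1wr — WAW → AL1|MU0|ME1|BR0|rd2|wr2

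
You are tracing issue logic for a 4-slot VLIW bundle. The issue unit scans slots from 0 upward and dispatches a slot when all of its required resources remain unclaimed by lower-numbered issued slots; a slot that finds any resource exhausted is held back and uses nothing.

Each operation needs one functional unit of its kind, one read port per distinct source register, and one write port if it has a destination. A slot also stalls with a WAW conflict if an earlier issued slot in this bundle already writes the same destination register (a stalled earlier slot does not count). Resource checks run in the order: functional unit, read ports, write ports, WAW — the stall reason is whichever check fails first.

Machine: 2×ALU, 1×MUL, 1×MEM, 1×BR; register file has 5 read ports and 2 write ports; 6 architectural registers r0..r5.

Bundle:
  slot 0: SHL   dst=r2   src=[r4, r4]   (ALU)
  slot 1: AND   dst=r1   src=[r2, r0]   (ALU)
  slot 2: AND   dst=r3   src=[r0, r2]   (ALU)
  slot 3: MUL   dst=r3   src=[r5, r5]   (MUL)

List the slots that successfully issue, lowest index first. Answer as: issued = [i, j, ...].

issued = [0, 1]

[0] ALU needs rd=1 wr=1: ok; after: ALU=1 MUL=1 MEM=1 BR=1, R=4, W=1
[1] ALU needs rd=2 wr=1: ok; after: ALU=0 MUL=1 MEM=1 BR=1, R=2, W=0
[2] ALU needs rd=2 wr=1: FU; after: ALU=0 MUL=1 MEM=1 BR=1, R=2, W=0
[3] MUL needs rd=1 wr=1: WR_PORT; after: ALU=0 MUL=1 MEM=1 BR=1, R=2, W=0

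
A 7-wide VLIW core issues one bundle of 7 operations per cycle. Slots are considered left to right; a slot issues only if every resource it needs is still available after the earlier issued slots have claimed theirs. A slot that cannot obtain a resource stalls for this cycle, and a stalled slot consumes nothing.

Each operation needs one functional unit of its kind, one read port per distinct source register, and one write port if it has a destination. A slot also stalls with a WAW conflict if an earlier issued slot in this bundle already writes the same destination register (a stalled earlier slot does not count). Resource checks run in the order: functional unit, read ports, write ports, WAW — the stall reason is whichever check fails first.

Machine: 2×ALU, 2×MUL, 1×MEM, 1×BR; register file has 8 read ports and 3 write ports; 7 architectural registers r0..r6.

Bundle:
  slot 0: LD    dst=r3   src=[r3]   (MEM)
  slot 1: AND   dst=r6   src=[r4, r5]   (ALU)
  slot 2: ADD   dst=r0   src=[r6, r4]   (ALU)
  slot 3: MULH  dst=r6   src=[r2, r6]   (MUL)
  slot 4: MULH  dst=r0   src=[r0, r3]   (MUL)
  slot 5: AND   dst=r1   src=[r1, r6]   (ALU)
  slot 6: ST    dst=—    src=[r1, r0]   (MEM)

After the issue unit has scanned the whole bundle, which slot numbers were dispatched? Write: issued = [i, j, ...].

#0 MEM src=r3 dispatched  <A:2 Mu:2 Ld:0 B:1 rd:7 wr:2>
#1 ALU src=r4,r5 dispatched  <A:1 Mu:2 Ld:0 B:1 rd:5 wr:1>
#2 ALU src=r6,r4 dispatched  <A:0 Mu:2 Ld:0 B:1 rd:3 wr:0>
#3 MUL src=r2,r6 held:WR_PORT  <A:0 Mu:2 Ld:0 B:1 rd:3 wr:0>
#4 MUL src=r0,r3 held:WR_PORT  <A:0 Mu:2 Ld:0 B:1 rd:3 wr:0>
#5 ALU src=r1,r6 held:FU  <A:0 Mu:2 Ld:0 B:1 rd:3 wr:0>
#6 MEM src=r1,r0 held:FU  <A:0 Mu:2 Ld:0 B:1 rd:3 wr:0>

issued = [0, 1, 2]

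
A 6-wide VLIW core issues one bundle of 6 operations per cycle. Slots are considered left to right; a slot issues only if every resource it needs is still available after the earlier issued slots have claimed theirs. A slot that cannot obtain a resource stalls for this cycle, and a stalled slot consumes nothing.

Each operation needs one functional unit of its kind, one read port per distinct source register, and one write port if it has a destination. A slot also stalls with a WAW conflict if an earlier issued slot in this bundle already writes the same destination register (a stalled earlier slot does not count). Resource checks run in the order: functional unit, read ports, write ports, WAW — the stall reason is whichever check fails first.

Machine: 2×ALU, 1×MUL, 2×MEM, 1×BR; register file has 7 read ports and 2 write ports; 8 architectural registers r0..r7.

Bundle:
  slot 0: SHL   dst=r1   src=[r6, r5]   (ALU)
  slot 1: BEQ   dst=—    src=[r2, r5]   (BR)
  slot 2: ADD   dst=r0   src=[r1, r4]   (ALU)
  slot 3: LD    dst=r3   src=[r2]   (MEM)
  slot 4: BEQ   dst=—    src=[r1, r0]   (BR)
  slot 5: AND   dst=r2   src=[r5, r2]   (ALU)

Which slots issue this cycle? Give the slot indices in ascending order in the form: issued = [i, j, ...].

[0] ALU needs rd=2 wr=1: ok; after: ALU=1 MUL=1 MEM=2 BR=1, R=5, W=1
[1] BR needs rd=2 wr=0: ok; after: ALU=1 MUL=1 MEM=2 BR=0, R=3, W=1
[2] ALU needs rd=2 wr=1: ok; after: ALU=0 MUL=1 MEM=2 BR=0, R=1, W=0
[3] MEM needs rd=1 wr=1: WR_PORT; after: ALU=0 MUL=1 MEM=2 BR=0, R=1, W=0
[4] BR needs rd=2 wr=0: FU; after: ALU=0 MUL=1 MEM=2 BR=0, R=1, W=0
[5] ALU needs rd=2 wr=1: FU; after: ALU=0 MUL=1 MEM=2 BR=0, R=1, W=0

issued = [0, 1, 2]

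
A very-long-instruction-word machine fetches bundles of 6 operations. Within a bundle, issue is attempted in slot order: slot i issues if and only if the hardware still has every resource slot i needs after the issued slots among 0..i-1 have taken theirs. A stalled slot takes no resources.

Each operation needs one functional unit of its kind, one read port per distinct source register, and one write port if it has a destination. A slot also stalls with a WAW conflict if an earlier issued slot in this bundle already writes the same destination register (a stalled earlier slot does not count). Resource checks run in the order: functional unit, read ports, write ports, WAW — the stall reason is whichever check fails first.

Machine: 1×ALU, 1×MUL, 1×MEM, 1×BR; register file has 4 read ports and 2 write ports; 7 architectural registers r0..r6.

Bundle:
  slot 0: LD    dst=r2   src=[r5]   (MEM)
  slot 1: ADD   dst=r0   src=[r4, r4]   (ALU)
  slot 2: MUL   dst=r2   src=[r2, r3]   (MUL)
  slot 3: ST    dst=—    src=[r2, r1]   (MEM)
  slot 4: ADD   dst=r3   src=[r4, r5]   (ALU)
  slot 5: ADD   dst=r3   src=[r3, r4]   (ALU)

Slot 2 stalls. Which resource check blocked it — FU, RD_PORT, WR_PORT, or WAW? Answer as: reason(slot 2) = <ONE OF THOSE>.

reason(slot 2) = WR_PORT

  0. MEM→r2 ⇒ go  {1A/1Mu/0Ld/1B | 3r 1w}
  1. ALU→r0 ⇒ go  {0A/1Mu/0Ld/1B | 2r 0w}
  2. MUL→r2 ⇒ no(WR_PORT)  {0A/1Mu/0Ld/1B | 2r 0w}
  3. MEM ⇒ no(FU)  {0A/1Mu/0Ld/1B | 2r 0w}
  4. ALU→r3 ⇒ no(FU)  {0A/1Mu/0Ld/1B | 2r 0w}
  5. ALU→r3 ⇒ no(FU)  {0A/1Mu/0Ld/1B | 2r 0w}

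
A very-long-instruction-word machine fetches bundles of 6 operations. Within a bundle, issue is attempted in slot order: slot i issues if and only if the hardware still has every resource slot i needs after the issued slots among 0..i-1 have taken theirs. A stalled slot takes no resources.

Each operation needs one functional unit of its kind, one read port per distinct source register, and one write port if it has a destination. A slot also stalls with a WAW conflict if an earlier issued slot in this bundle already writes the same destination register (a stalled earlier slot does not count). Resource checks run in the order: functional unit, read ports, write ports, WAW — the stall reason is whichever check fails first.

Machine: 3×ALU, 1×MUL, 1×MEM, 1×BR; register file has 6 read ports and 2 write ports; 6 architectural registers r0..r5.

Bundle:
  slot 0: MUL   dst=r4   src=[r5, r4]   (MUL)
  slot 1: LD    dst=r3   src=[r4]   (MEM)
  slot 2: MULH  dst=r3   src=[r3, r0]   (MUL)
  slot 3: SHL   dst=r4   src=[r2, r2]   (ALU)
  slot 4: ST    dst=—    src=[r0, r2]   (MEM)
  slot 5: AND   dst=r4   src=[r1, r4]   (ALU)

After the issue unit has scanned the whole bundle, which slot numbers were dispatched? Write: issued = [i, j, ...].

[0] MUL needs rd=2 wr=1: ok; after: ALU=3 MUL=0 MEM=1 BR=1, R=4, W=1
[1] MEM needs rd=1 wr=1: ok; after: ALU=3 MUL=0 MEM=0 BR=1, R=3, W=0
[2] MUL needs rd=2 wr=1: FU; after: ALU=3 MUL=0 MEM=0 BR=1, R=3, W=0
[3] ALU needs rd=1 wr=1: WR_PORT; after: ALU=3 MUL=0 MEM=0 BR=1, R=3, W=0
[4] MEM needs rd=2 wr=0: FU; after: ALU=3 MUL=0 MEM=0 BR=1, R=3, W=0
[5] ALU needs rd=2 wr=1: WR_PORT; after: ALU=3 MUL=0 MEM=0 BR=1, R=3, W=0

issued = [0, 1]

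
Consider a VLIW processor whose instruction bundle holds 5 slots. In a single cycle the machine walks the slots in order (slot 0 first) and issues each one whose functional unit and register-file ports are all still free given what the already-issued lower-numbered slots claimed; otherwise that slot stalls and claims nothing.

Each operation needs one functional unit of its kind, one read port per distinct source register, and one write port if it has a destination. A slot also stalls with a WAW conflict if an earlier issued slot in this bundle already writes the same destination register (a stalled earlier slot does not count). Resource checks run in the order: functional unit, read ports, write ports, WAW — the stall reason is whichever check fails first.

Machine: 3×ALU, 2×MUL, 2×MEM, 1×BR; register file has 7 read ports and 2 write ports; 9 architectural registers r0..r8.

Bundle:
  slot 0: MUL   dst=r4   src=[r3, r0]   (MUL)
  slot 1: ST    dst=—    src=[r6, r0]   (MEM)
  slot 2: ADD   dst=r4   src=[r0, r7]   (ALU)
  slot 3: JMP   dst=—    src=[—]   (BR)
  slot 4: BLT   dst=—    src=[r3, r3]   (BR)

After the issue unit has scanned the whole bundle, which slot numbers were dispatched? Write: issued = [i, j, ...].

  0. MUL→r4 ⇒ go  {3A/1Mu/2Ld/1B | 5r 1w}
  1. MEM ⇒ go  {3A/1Mu/1Ld/1B | 3r 1w}
  2. ALU→r4 ⇒ no(WAW)  {3A/1Mu/1Ld/1B | 3r 1w}
  3. BR ⇒ go  {3A/1Mu/1Ld/0B | 3r 1w}
  4. BR ⇒ no(FU)  {3A/1Mu/1Ld/0B | 3r 1w}

issued = [0, 1, 3]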